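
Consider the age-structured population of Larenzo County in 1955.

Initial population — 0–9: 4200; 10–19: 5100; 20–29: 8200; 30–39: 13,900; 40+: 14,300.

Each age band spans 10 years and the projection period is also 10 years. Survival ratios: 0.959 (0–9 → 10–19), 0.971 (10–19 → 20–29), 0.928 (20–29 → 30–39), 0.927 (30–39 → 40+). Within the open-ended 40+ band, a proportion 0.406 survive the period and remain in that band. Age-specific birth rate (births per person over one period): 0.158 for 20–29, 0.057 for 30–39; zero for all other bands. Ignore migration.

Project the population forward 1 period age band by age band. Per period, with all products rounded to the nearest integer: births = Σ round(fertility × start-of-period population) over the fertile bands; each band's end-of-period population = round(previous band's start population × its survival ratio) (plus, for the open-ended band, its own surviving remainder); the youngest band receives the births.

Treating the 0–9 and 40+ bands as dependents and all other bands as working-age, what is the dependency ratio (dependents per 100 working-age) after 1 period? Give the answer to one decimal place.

— Period 1 —
Births: 8200 × 0.158 = 1296 ; 13900 × 0.057 = 792 → total 2088
10–19: 4200 × 0.959 = 4028
20–29: 5100 × 0.971 = 4952
30–39: 8200 × 0.928 = 7610
40+: 13900 × 0.927 + 14300 × 0.406 = 12885 + 5806 = 18691
→ [2088, 4028, 4952, 7610, 18691]
Dependents (band 0–9 + band 40+) = 2088 + 18691 = 20779; working-age = 16590; ratio = 20779/16590 × 100 = 125.3

125.3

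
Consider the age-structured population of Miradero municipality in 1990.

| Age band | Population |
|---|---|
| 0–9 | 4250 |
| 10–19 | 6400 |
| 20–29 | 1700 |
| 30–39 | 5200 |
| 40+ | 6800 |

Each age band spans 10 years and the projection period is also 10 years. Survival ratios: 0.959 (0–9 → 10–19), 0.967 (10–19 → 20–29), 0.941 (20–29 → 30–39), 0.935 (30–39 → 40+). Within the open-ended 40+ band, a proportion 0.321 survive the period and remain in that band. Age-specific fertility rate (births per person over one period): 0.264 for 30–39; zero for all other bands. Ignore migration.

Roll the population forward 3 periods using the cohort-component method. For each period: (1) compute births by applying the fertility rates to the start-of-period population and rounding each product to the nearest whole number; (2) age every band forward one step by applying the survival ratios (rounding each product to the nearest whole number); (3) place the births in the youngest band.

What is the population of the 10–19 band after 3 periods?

405

After projecting period 1:
Births: 5200 × 0.264 = 1373
10–19: 4250 × 0.959 = 4076
20–29: 6400 × 0.967 = 6189
30–39: 1700 × 0.941 = 1600
40+: 5200 × 0.935 + 6800 × 0.321 = 4862 + 2183 = 7045
Population now: 0–9=1373, 10–19=4076, 20–29=6189, 30–39=1600, 40+=7045
After projecting period 2:
Births: 1600 × 0.264 = 422
10–19: 1373 × 0.959 = 1317
20–29: 4076 × 0.967 = 3941
30–39: 6189 × 0.941 = 5824
40+: 1600 × 0.935 + 7045 × 0.321 = 1496 + 2261 = 3757
Population now: 0–9=422, 10–19=1317, 20–29=3941, 30–39=5824, 40+=3757
After projecting period 3:
Births: 5824 × 0.264 = 1538
10–19: 422 × 0.959 = 405
20–29: 1317 × 0.967 = 1274
30–39: 3941 × 0.941 = 3708
40+: 5824 × 0.935 + 3757 × 0.321 = 5445 + 1206 = 6651
Population now: 0–9=1538, 10–19=405, 20–29=1274, 30–39=3708, 40+=6651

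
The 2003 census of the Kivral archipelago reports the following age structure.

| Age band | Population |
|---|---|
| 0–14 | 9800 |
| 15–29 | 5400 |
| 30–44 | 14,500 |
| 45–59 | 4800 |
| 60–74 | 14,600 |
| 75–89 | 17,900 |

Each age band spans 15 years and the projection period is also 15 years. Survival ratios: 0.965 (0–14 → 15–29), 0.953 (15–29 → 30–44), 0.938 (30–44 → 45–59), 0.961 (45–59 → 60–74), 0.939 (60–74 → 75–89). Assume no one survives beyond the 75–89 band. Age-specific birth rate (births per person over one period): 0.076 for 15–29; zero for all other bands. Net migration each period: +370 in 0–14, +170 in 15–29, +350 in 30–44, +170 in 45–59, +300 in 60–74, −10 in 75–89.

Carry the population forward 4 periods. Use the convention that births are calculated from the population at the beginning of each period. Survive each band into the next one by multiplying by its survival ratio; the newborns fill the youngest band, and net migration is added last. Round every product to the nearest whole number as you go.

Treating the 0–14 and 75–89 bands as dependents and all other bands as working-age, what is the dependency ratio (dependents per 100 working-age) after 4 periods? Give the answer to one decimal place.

Period 1.
Births: 5400 × 0.076 = 410
15–29: 9800 × 0.965 = 9457
30–44: 5400 × 0.953 = 5146
45–59: 14500 × 0.938 = 13601
60–74: 4800 × 0.961 = 4613
75–89: 14600 × 0.939 = 13709
Net migration: 0–14 + 370 → 780; 15–29 + 170 → 9627; 30–44 + 350 → 5496; 45–59 + 170 → 13771; 60–74 + 300 → 4913; 75–89 − 10 → 13699
Giving 780 / 9627 / 5496 / 13771 / 4913 / 13699.
Period 2.
Births: 9627 × 0.076 = 732
15–29: 780 × 0.965 = 753
30–44: 9627 × 0.953 = 9175
45–59: 5496 × 0.938 = 5155
60–74: 13771 × 0.961 = 13234
75–89: 4913 × 0.939 = 4613
Net migration: 0–14 + 370 → 1102; 15–29 + 170 → 923; 30–44 + 350 → 9525; 45–59 + 170 → 5325; 60–74 + 300 → 13534; 75–89 − 10 → 4603
Giving 1102 / 923 / 9525 / 5325 / 13534 / 4603.
Period 3.
Births: 923 × 0.076 = 70
15–29: 1102 × 0.965 = 1063
30–44: 923 × 0.953 = 880
45–59: 9525 × 0.938 = 8934
60–74: 5325 × 0.961 = 5117
75–89: 13534 × 0.939 = 12708
Net migration: 0–14 + 370 → 440; 15–29 + 170 → 1233; 30–44 + 350 → 1230; 45–59 + 170 → 9104; 60–74 + 300 → 5417; 75–89 − 10 → 12698
Giving 440 / 1233 / 1230 / 9104 / 5417 / 12698.
Period 4.
Births: 1233 × 0.076 = 94
15–29: 440 × 0.965 = 425
30–44: 1233 × 0.953 = 1175
45–59: 1230 × 0.938 = 1154
60–74: 9104 × 0.961 = 8749
75–89: 5417 × 0.939 = 5087
Net migration: 0–14 + 370 → 464; 15–29 + 170 → 595; 30–44 + 350 → 1525; 45–59 + 170 → 1324; 60–74 + 300 → 9049; 75–89 − 10 → 5077
Giving 464 / 595 / 1525 / 1324 / 9049 / 5077.
Dependents (band 0–14 + band 75–89) = 464 + 5077 = 5541; working-age = 12493; ratio = 5541/12493 × 100 = 44.4

44.4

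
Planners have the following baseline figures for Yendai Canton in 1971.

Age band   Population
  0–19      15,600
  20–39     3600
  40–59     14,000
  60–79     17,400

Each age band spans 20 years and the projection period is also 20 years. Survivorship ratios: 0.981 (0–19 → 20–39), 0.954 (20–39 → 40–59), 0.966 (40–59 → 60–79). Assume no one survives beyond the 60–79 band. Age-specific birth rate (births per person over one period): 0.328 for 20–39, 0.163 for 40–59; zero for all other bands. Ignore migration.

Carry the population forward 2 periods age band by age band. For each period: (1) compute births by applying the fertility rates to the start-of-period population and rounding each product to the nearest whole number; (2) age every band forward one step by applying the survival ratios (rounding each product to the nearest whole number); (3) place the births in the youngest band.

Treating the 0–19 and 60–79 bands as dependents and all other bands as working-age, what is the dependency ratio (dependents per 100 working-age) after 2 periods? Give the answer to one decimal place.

49.4

[period 1]
Births: 3600 × 0.328 = 1181 ; 14000 × 0.163 = 2282 — total 3463
20–39: 15600 × 0.981 = 15304
40–59: 3600 × 0.954 = 3434
60–79: 14000 × 0.966 = 13524
Population now: 0–19=3463, 20–39=15304, 40–59=3434, 60–79=13524
[period 2]
Births: 15304 × 0.328 = 5020 ; 3434 × 0.163 = 560 — total 5580
20–39: 3463 × 0.981 = 3397
40–59: 15304 × 0.954 = 14600
60–79: 3434 × 0.966 = 3317
Population now: 0–19=5580, 20–39=3397, 40–59=14600, 60–79=3317
Dependents (band 0–19 + band 60–79) = 5580 + 3317 = 8897; working-age = 17997; ratio = 8897/17997 × 100 = 49.4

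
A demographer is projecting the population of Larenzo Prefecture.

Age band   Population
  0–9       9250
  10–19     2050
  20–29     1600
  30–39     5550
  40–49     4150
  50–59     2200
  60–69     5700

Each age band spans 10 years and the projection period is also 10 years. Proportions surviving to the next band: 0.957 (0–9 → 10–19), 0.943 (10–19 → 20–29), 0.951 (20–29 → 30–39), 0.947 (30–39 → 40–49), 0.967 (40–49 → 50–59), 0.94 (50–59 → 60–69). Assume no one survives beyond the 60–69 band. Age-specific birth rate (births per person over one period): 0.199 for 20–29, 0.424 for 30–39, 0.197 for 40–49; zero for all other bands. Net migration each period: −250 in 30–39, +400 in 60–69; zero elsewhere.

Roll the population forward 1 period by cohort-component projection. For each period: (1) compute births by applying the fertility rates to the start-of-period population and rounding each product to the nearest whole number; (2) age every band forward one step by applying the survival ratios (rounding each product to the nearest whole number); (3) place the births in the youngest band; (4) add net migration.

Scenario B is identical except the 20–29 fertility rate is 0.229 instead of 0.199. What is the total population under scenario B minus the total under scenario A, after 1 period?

48

(Groups numbered youngest = 1 to oldest = 7.)
Period 1.
Births: 1600 * 0.199 = 318 ; 5550 * 0.424 = 2353 ; 4150 * 0.197 = 818 → total 3489
Group 2: 9250 * 0.957 = 8852
Group 3: 2050 * 0.943 = 1933
Group 4: 1600 * 0.951 = 1522
Group 5: 5550 * 0.947 = 5256
Group 6: 4150 * 0.967 = 4013
Group 7: 2200 * 0.94 = 2068
Net migration: Group 4 − 250 → 1272; Group 7 + 400 → 2468
Giving 3489 / 8852 / 1933 / 1272 / 5256 / 4013 / 2468.
Scenario A total after 1 period: 27283
Scenario B projection —
Period 1.
Births: 1600 * 0.229 = 366 ; 5550 * 0.424 = 2353 ; 4150 * 0.197 = 818 → total 3537
Group 2: 9250 * 0.957 = 8852
Group 3: 2050 * 0.943 = 1933
Group 4: 1600 * 0.951 = 1522
Group 5: 5550 * 0.947 = 5256
Group 6: 4150 * 0.967 = 4013
Group 7: 2200 * 0.94 = 2068
Net migration: Group 4 − 250 → 1272; Group 7 + 400 → 2468
Giving 3537 / 8852 / 1933 / 1272 / 5256 / 4013 / 2468.
Scenario B total after 1 period: 27331
Difference B − A = 27331 − 27283 = 48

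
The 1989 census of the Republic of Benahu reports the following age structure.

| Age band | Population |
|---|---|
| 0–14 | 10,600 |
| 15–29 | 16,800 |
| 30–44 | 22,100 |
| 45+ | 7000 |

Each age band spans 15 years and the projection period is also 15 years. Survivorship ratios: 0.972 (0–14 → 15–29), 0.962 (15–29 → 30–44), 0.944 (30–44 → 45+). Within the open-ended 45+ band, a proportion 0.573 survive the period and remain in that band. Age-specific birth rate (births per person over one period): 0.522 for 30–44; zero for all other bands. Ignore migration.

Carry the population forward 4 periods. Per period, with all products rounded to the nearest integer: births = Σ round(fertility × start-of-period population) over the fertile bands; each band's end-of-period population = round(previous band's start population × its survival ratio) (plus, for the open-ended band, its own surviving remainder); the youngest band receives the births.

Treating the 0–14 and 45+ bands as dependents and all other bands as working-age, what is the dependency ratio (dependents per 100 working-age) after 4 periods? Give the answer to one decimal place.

238.9

Call the bands 1 to 4, youngest first.
Period 1:
Births: 22100 × 0.522 = 11536
Band 2: 10600 × 0.972 = 10303
Band 3: 16800 × 0.962 = 16162
Band 4: 22100 × 0.944 + 7000 × 0.573 = 20862 + 4011 = 24873
End of period: [11536, 10303, 16162, 24873]
Period 2:
Births: 16162 × 0.522 = 8437
Band 2: 11536 × 0.972 = 11213
Band 3: 10303 × 0.962 = 9911
Band 4: 16162 × 0.944 + 24873 × 0.573 = 15257 + 14252 = 29509
End of period: [8437, 11213, 9911, 29509]
Period 3:
Births: 9911 × 0.522 = 5174
Band 2: 8437 × 0.972 = 8201
Band 3: 11213 × 0.962 = 10787
Band 4: 9911 × 0.944 + 29509 × 0.573 = 9356 + 16909 = 26265
End of period: [5174, 8201, 10787, 26265]
Period 4:
Births: 10787 × 0.522 = 5631
Band 2: 5174 × 0.972 = 5029
Band 3: 8201 × 0.962 = 7889
Band 4: 10787 × 0.944 + 26265 × 0.573 = 10183 + 15050 = 25233
End of period: [5631, 5029, 7889, 25233]
Dependents (band 0–14 + band 45+) = 5631 + 25233 = 30864; working-age = 12918; ratio = 30864/12918 × 100 = 238.9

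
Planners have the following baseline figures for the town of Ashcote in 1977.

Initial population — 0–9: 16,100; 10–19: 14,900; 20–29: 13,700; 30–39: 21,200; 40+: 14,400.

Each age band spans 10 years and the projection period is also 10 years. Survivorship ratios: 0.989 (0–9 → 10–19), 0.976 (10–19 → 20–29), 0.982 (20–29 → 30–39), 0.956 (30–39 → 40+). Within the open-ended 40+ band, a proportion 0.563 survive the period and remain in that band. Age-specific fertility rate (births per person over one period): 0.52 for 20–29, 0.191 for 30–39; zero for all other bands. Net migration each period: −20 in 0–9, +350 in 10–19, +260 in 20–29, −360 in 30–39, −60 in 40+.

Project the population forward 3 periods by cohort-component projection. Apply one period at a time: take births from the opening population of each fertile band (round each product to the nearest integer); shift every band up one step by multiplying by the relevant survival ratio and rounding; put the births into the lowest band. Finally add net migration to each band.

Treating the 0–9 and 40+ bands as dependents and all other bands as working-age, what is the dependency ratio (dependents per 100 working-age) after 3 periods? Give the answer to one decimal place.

108.8

Numbering the groups 1..5 from youngest to oldest:
— Period 1 —
Births: 13700 × 0.52 = 7124 ; 21200 × 0.191 = 4049 → total 11173
Group 2: 16100 × 0.989 = 15923
Group 3: 14900 × 0.976 = 14542
Group 4: 13700 × 0.982 = 13453
Group 5: 21200 × 0.956 + 14400 × 0.563 = 20267 + 8107 = 28374
Net migration: Group 1 − 20 → 11153; Group 2 + 350 → 16273; Group 3 + 260 → 14802; Group 4 − 360 → 13093; Group 5 − 60 → 28314
Population now: 0–9=11153, 10–19=16273, 20–29=14802, 30–39=13093, 40+=28314
— Period 2 —
Births: 14802 × 0.52 = 7697 ; 13093 × 0.191 = 2501 → total 10198
Group 2: 11153 × 0.989 = 11030
Group 3: 16273 × 0.976 = 15882
Group 4: 14802 × 0.982 = 14536
Group 5: 13093 × 0.956 + 28314 × 0.563 = 12517 + 15941 = 28458
Net migration: Group 1 − 20 → 10178; Group 2 + 350 → 11380; Group 3 + 260 → 16142; Group 4 − 360 → 14176; Group 5 − 60 → 28398
Population now: 0–9=10178, 10–19=11380, 20–29=16142, 30–39=14176, 40+=28398
— Period 3 —
Births: 16142 × 0.52 = 8394 ; 14176 × 0.191 = 2708 → total 11102
Group 2: 10178 × 0.989 = 10066
Group 3: 11380 × 0.976 = 11107
Group 4: 16142 × 0.982 = 15851
Group 5: 14176 × 0.956 + 28398 × 0.563 = 13552 + 15988 = 29540
Net migration: Group 1 − 20 → 11082; Group 2 + 350 → 10416; Group 3 + 260 → 11367; Group 4 − 360 → 15491; Group 5 − 60 → 29480
Population now: 0–9=11082, 10–19=10416, 20–29=11367, 30–39=15491, 40+=29480
Dependents (band 0–9 + band 40+) = 11082 + 29480 = 40562; working-age = 37274; ratio = 40562/37274 × 100 = 108.8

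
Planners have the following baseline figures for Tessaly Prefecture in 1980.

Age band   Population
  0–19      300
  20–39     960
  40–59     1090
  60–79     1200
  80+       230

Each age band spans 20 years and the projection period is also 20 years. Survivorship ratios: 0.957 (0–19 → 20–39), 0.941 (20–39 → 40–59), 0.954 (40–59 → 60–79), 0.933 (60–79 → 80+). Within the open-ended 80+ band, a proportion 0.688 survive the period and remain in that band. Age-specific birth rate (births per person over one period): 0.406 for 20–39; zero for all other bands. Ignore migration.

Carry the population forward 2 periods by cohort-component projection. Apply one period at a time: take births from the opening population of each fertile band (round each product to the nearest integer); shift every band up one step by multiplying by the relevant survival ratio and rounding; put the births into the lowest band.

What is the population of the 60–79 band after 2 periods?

861

After projecting period 1:
Births: 960 * 0.406 = 390
20–39: 300 * 0.957 = 287
40–59: 960 * 0.941 = 903
60–79: 1090 * 0.954 = 1040
80+: 1200 * 0.933 + 230 * 0.688 = 1120 + 158 = 1278
→ [390, 287, 903, 1040, 1278]
After projecting period 2:
Births: 287 * 0.406 = 117
20–39: 390 * 0.957 = 373
40–59: 287 * 0.941 = 270
60–79: 903 * 0.954 = 861
80+: 1040 * 0.933 + 1278 * 0.688 = 970 + 879 = 1849
→ [117, 373, 270, 861, 1849]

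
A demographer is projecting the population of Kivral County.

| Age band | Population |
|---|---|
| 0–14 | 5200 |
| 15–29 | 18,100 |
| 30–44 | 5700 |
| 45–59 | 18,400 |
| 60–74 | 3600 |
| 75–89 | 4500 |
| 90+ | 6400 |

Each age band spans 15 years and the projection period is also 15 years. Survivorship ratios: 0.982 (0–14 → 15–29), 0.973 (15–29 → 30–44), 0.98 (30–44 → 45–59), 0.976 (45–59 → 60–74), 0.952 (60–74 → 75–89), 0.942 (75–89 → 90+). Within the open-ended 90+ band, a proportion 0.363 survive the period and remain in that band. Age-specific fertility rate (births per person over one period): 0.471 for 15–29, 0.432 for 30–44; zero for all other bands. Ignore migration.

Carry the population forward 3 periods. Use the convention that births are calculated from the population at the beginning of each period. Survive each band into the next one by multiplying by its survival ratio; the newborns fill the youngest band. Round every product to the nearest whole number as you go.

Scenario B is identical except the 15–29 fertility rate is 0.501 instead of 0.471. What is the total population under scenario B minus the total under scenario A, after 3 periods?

Call the groups 1 to 7, youngest first.
After projecting period 1:
Births: 18100 * 0.471 = 8525 ; 5700 * 0.432 = 2462 → 10987
Group 2: 5200 * 0.982 = 5106
Group 3: 18100 * 0.973 = 17611
Group 4: 5700 * 0.98 = 5586
Group 5: 18400 * 0.976 = 17958
Group 6: 3600 * 0.952 = 3427
Group 7: 4500 * 0.942 + 6400 * 0.363 = 4239 + 2323 = 6562
End of period: [10987, 5106, 17611, 5586, 17958, 3427, 6562]
After projecting period 2:
Births: 5106 * 0.471 = 2405 ; 17611 * 0.432 = 7608 → 10013
Group 2: 10987 * 0.982 = 10789
Group 3: 5106 * 0.973 = 4968
Group 4: 17611 * 0.98 = 17259
Group 5: 5586 * 0.976 = 5452
Group 6: 17958 * 0.952 = 17096
Group 7: 3427 * 0.942 + 6562 * 0.363 = 3228 + 2382 = 5610
End of period: [10013, 10789, 4968, 17259, 5452, 17096, 5610]
After projecting period 3:
Births: 10789 * 0.471 = 5082 ; 4968 * 0.432 = 2146 → 7228
Group 2: 10013 * 0.982 = 9833
Group 3: 10789 * 0.973 = 10498
Group 4: 4968 * 0.98 = 4869
Group 5: 17259 * 0.976 = 16845
Group 6: 5452 * 0.952 = 5190
Group 7: 17096 * 0.942 + 5610 * 0.363 = 16104 + 2036 = 18140
End of period: [7228, 9833, 10498, 4869, 16845, 5190, 18140]
Scenario A total after 3 periods: 72603
Scenario B projection —
After projecting period 1:
Births: 18100 * 0.501 = 9068 ; 5700 * 0.432 = 2462 → 11530
Group 2: 5200 * 0.982 = 5106
Group 3: 18100 * 0.973 = 17611
Group 4: 5700 * 0.98 = 5586
Group 5: 18400 * 0.976 = 17958
Group 6: 3600 * 0.952 = 3427
Group 7: 4500 * 0.942 + 6400 * 0.363 = 4239 + 2323 = 6562
End of period: [11530, 5106, 17611, 5586, 17958, 3427, 6562]
After projecting period 2:
Births: 5106 * 0.501 = 2558 ; 17611 * 0.432 = 7608 → 10166
Group 2: 11530 * 0.982 = 11322
Group 3: 5106 * 0.973 = 4968
Group 4: 17611 * 0.98 = 17259
Group 5: 5586 * 0.976 = 5452
Group 6: 17958 * 0.952 = 17096
Group 7: 3427 * 0.942 + 6562 * 0.363 = 3228 + 2382 = 5610
End of period: [10166, 11322, 4968, 17259, 5452, 17096, 5610]
After projecting period 3:
Births: 11322 * 0.501 = 5672 ; 4968 * 0.432 = 2146 → 7818
Group 2: 10166 * 0.982 = 9983
Group 3: 11322 * 0.973 = 11016
Group 4: 4968 * 0.98 = 4869
Group 5: 17259 * 0.976 = 16845
Group 6: 5452 * 0.952 = 5190
Group 7: 17096 * 0.942 + 5610 * 0.363 = 16104 + 2036 = 18140
End of period: [7818, 9983, 11016, 4869, 16845, 5190, 18140]
Scenario B total after 3 periods: 73861
Difference B − A = 73861 − 72603 = 1258

1258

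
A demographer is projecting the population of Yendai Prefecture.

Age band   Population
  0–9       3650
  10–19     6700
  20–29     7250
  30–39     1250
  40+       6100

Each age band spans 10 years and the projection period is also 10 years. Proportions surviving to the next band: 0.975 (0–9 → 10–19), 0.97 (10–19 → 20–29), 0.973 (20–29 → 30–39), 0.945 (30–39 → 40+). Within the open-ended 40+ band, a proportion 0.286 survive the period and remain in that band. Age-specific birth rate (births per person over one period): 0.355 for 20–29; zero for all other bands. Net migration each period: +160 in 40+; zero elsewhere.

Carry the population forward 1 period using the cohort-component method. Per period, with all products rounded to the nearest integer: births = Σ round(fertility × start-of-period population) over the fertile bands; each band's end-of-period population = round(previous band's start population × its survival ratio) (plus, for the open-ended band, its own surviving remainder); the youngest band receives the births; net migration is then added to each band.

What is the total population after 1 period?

22772

Period 1.
Births: 7250 × 0.355 = 2574
10–19: 3650 × 0.975 = 3559
20–29: 6700 × 0.97 = 6499
30–39: 7250 × 0.973 = 7054
40+: 1250 × 0.945 + 6100 × 0.286 = 1181 + 1745 = 2926
Net migration: 40+ + 160 → 3086
End of period: [2574, 3559, 6499, 7054, 3086]
Total after period 1: 2574 + 3559 + 6499 + 7054 + 3086 = 22772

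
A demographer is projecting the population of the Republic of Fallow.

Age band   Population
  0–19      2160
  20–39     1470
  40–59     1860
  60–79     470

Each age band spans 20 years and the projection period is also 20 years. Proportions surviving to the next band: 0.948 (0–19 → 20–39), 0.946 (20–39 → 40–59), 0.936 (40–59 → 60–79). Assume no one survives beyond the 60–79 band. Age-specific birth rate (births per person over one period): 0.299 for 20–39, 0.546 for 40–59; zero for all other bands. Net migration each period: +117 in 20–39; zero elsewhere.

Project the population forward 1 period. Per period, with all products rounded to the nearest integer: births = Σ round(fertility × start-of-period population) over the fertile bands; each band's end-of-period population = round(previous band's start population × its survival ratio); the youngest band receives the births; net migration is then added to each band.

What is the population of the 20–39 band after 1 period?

2165

— Period 1 —
Births: 1470 × 0.299 = 440 ; 1860 × 0.546 = 1016 — total 1456
20–39: 2160 × 0.948 = 2048
40–59: 1470 × 0.946 = 1391
60–79: 1860 × 0.936 = 1741
Net migration: 20–39 + 117 → 2165
Population now: 0–19=1456, 20–39=2165, 40–59=1391, 60–79=1741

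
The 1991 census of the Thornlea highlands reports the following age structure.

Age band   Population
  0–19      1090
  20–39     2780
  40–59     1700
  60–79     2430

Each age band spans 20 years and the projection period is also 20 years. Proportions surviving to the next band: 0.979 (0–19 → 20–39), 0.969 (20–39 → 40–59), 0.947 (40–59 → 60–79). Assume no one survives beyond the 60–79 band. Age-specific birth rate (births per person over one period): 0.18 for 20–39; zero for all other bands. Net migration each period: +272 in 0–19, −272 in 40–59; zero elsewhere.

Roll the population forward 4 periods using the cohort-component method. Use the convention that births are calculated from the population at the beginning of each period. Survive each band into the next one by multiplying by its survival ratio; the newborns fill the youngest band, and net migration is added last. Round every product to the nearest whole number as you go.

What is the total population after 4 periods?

1358

Period 1.
Births: 2780 * 0.18 = 500
20–39: 1090 * 0.979 = 1067
40–59: 2780 * 0.969 = 2694
60–79: 1700 * 0.947 = 1610
Net migration: 0–19 + 272 → 772; 40–59 − 272 → 2422
Population now: 0–19=772, 20–39=1067, 40–59=2422, 60–79=1610
Period 2.
Births: 1067 * 0.18 = 192
20–39: 772 * 0.979 = 756
40–59: 1067 * 0.969 = 1034
60–79: 2422 * 0.947 = 2294
Net migration: 0–19 + 272 → 464; 40–59 − 272 → 762
Population now: 0–19=464, 20–39=756, 40–59=762, 60–79=2294
Period 3.
Births: 756 * 0.18 = 136
20–39: 464 * 0.979 = 454
40–59: 756 * 0.969 = 733
60–79: 762 * 0.947 = 722
Net migration: 0–19 + 272 → 408; 40–59 − 272 → 461
Population now: 0–19=408, 20–39=454, 40–59=461, 60–79=722
Period 4.
Births: 454 * 0.18 = 82
20–39: 408 * 0.979 = 399
40–59: 454 * 0.969 = 440
60–79: 461 * 0.947 = 437
Net migration: 0–19 + 272 → 354; 40–59 − 272 → 168
Population now: 0–19=354, 20–39=399, 40–59=168, 60–79=437
Total after period 4: 354 + 399 + 168 + 437 = 1358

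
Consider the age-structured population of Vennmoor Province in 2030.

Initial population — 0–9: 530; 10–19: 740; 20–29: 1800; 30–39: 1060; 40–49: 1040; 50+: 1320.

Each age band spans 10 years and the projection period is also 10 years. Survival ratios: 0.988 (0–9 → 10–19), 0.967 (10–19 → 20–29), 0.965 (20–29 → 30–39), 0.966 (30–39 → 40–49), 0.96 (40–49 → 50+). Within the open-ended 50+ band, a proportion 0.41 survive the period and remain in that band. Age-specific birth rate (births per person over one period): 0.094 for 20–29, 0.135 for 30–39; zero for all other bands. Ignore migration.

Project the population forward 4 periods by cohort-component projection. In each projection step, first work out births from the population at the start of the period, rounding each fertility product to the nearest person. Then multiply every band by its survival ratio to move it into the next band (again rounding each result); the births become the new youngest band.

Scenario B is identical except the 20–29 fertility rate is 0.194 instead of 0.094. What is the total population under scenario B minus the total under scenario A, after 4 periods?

(Bands numbered youngest = 1 to oldest = 6.)
— Period 1 —
Births: 1800 × 0.094 = 169  |  1060 × 0.135 = 143 — total 312
Band 2: 530 × 0.988 = 524
Band 3: 740 × 0.967 = 716
Band 4: 1800 × 0.965 = 1737
Band 5: 1060 × 0.966 = 1024
Band 6: 1040 × 0.96 + 1320 × 0.41 = 998 + 541 = 1539
→ [312, 524, 716, 1737, 1024, 1539]
— Period 2 —
Births: 716 × 0.094 = 67  |  1737 × 0.135 = 234 — total 301
Band 2: 312 × 0.988 = 308
Band 3: 524 × 0.967 = 507
Band 4: 716 × 0.965 = 691
Band 5: 1737 × 0.966 = 1678
Band 6: 1024 × 0.96 + 1539 × 0.41 = 983 + 631 = 1614
→ [301, 308, 507, 691, 1678, 1614]
— Period 3 —
Births: 507 × 0.094 = 48  |  691 × 0.135 = 93 — total 141
Band 2: 301 × 0.988 = 297
Band 3: 308 × 0.967 = 298
Band 4: 507 × 0.965 = 489
Band 5: 691 × 0.966 = 668
Band 6: 1678 × 0.96 + 1614 × 0.41 = 1611 + 662 = 2273
→ [141, 297, 298, 489, 668, 2273]
— Period 4 —
Births: 298 × 0.094 = 28  |  489 × 0.135 = 66 — total 94
Band 2: 141 × 0.988 = 139
Band 3: 297 × 0.967 = 287
Band 4: 298 × 0.965 = 288
Band 5: 489 × 0.966 = 472
Band 6: 668 × 0.96 + 2273 × 0.41 = 641 + 932 = 1573
→ [94, 139, 287, 288, 472, 1573]
Scenario A total after 4 periods: 2853
Scenario B projection —
— Period 1 —
Births: 1800 × 0.194 = 349  |  1060 × 0.135 = 143 — total 492
Band 2: 530 × 0.988 = 524
Band 3: 740 × 0.967 = 716
Band 4: 1800 × 0.965 = 1737
Band 5: 1060 × 0.966 = 1024
Band 6: 1040 × 0.96 + 1320 × 0.41 = 998 + 541 = 1539
→ [492, 524, 716, 1737, 1024, 1539]
— Period 2 —
Births: 716 × 0.194 = 139  |  1737 × 0.135 = 234 — total 373
Band 2: 492 × 0.988 = 486
Band 3: 524 × 0.967 = 507
Band 4: 716 × 0.965 = 691
Band 5: 1737 × 0.966 = 1678
Band 6: 1024 × 0.96 + 1539 × 0.41 = 983 + 631 = 1614
→ [373, 486, 507, 691, 1678, 1614]
— Period 3 —
Births: 507 × 0.194 = 98  |  691 × 0.135 = 93 — total 191
Band 2: 373 × 0.988 = 369
Band 3: 486 × 0.967 = 470
Band 4: 507 × 0.965 = 489
Band 5: 691 × 0.966 = 668
Band 6: 1678 × 0.96 + 1614 × 0.41 = 1611 + 662 = 2273
→ [191, 369, 470, 489, 668, 2273]
— Period 4 —
Births: 470 × 0.194 = 91  |  489 × 0.135 = 66 — total 157
Band 2: 191 × 0.988 = 189
Band 3: 369 × 0.967 = 357
Band 4: 470 × 0.965 = 454
Band 5: 489 × 0.966 = 472
Band 6: 668 × 0.96 + 2273 × 0.41 = 641 + 932 = 1573
→ [157, 189, 357, 454, 472, 1573]
Scenario B total after 4 periods: 3202
Difference B − A = 3202 − 2853 = 349

349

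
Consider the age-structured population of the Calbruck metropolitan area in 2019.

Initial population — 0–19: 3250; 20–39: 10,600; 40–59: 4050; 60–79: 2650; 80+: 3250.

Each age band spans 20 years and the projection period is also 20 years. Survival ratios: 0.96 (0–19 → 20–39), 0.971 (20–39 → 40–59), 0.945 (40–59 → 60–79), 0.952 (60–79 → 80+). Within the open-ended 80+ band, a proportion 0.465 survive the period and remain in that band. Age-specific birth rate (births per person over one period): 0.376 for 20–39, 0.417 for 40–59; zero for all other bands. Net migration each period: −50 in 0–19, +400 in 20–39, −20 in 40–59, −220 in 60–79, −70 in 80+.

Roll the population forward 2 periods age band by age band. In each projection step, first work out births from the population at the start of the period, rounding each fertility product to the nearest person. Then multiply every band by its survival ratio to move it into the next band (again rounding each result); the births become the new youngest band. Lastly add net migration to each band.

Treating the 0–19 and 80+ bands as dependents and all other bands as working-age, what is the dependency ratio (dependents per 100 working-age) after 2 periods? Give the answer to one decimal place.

57.6

Let band 1 be 0–19 through band 5 = 80+.
[period 1]
Births: 10600 × 0.376 = 3986 ; 4050 × 0.417 = 1689 → total 5675
Band 2: 3250 × 0.96 = 3120
Band 3: 10600 × 0.971 = 10293
Band 4: 4050 × 0.945 = 3827
Band 5: 2650 × 0.952 + 3250 × 0.465 = 2523 + 1511 = 4034
Net migration: Band 1 − 50 → 5625; Band 2 + 400 → 3520; Band 3 − 20 → 10273; Band 4 − 220 → 3607; Band 5 − 70 → 3964
Giving 5625 / 3520 / 10273 / 3607 / 3964.
[period 2]
Births: 3520 × 0.376 = 1324 ; 10273 × 0.417 = 4284 → total 5608
Band 2: 5625 × 0.96 = 5400
Band 3: 3520 × 0.971 = 3418
Band 4: 10273 × 0.945 = 9708
Band 5: 3607 × 0.952 + 3964 × 0.465 = 3434 + 1843 = 5277
Net migration: Band 1 − 50 → 5558; Band 2 + 400 → 5800; Band 3 − 20 → 3398; Band 4 − 220 → 9488; Band 5 − 70 → 5207
Giving 5558 / 5800 / 3398 / 9488 / 5207.
Dependents (band 0–19 + band 80+) = 5558 + 5207 = 10765; working-age = 18686; ratio = 10765/18686 × 100 = 57.6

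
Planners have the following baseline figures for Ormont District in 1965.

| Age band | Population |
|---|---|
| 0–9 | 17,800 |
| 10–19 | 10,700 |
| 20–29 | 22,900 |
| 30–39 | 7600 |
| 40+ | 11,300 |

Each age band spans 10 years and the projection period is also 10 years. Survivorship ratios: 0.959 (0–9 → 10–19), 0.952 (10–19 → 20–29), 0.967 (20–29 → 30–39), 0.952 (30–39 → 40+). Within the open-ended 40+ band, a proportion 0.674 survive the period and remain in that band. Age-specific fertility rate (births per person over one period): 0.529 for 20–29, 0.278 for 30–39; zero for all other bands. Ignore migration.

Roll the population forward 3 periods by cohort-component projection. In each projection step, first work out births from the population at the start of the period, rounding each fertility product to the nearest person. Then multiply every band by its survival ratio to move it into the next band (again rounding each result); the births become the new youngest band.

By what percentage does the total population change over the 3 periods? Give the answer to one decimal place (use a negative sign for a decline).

— Period 1 —
Births: 22900 × 0.529 = 12114 ; 7600 × 0.278 = 2113 → total 14227
10–19: 17800 × 0.959 = 17070
20–29: 10700 × 0.952 = 10186
30–39: 22900 × 0.967 = 22144
40+: 7600 × 0.952 + 11300 × 0.674 = 7235 + 7616 = 14851
→ [14227, 17070, 10186, 22144, 14851]
— Period 2 —
Births: 10186 × 0.529 = 5388 ; 22144 × 0.278 = 6156 → total 11544
10–19: 14227 × 0.959 = 13644
20–29: 17070 × 0.952 = 16251
30–39: 10186 × 0.967 = 9850
40+: 22144 × 0.952 + 14851 × 0.674 = 21081 + 10010 = 31091
→ [11544, 13644, 16251, 9850, 31091]
— Period 3 —
Births: 16251 × 0.529 = 8597 ; 9850 × 0.278 = 2738 → total 11335
10–19: 11544 × 0.959 = 11071
20–29: 13644 × 0.952 = 12989
30–39: 16251 × 0.967 = 15715
40+: 9850 × 0.952 + 31091 × 0.674 = 9377 + 20955 = 30332
→ [11335, 11071, 12989, 15715, 30332]
Total: 70300 → 81442; change = 11142; percentage change = 15.8%

15.8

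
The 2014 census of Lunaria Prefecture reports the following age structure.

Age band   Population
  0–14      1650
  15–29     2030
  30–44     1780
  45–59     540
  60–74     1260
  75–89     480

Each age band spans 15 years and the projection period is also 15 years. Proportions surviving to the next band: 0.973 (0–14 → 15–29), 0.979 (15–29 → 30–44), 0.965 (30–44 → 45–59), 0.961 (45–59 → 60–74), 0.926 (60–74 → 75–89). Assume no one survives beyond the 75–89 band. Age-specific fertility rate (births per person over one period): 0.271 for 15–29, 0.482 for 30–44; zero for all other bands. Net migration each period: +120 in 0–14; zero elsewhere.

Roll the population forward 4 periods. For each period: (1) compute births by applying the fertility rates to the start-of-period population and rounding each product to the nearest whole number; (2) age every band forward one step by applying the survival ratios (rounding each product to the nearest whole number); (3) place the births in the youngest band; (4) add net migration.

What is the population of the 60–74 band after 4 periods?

Call the bands 1 to 6, youngest first.
After projecting period 1:
Births: 2030 × 0.271 = 550 ; 1780 × 0.482 = 858 ⇒ total 1408
Band 2: 1650 × 0.973 = 1605
Band 3: 2030 × 0.979 = 1987
Band 4: 1780 × 0.965 = 1718
Band 5: 540 × 0.961 = 519
Band 6: 1260 × 0.926 = 1167
Net migration: Band 1 + 120 → 1528
→ [1528, 1605, 1987, 1718, 519, 1167]
After projecting period 2:
Births: 1605 × 0.271 = 435 ; 1987 × 0.482 = 958 ⇒ total 1393
Band 2: 1528 × 0.973 = 1487
Band 3: 1605 × 0.979 = 1571
Band 4: 1987 × 0.965 = 1917
Band 5: 1718 × 0.961 = 1651
Band 6: 519 × 0.926 = 481
Net migration: Band 1 + 120 → 1513
→ [1513, 1487, 1571, 1917, 1651, 481]
After projecting period 3:
Births: 1487 × 0.271 = 403 ; 1571 × 0.482 = 757 ⇒ total 1160
Band 2: 1513 × 0.973 = 1472
Band 3: 1487 × 0.979 = 1456
Band 4: 1571 × 0.965 = 1516
Band 5: 1917 × 0.961 = 1842
Band 6: 1651 × 0.926 = 1529
Net migration: Band 1 + 120 → 1280
→ [1280, 1472, 1456, 1516, 1842, 1529]
After projecting period 4:
Births: 1472 × 0.271 = 399 ; 1456 × 0.482 = 702 ⇒ total 1101
Band 2: 1280 × 0.973 = 1245
Band 3: 1472 × 0.979 = 1441
Band 4: 1456 × 0.965 = 1405
Band 5: 1516 × 0.961 = 1457
Band 6: 1842 × 0.926 = 1706
Net migration: Band 1 + 120 → 1221
→ [1221, 1245, 1441, 1405, 1457, 1706]

1457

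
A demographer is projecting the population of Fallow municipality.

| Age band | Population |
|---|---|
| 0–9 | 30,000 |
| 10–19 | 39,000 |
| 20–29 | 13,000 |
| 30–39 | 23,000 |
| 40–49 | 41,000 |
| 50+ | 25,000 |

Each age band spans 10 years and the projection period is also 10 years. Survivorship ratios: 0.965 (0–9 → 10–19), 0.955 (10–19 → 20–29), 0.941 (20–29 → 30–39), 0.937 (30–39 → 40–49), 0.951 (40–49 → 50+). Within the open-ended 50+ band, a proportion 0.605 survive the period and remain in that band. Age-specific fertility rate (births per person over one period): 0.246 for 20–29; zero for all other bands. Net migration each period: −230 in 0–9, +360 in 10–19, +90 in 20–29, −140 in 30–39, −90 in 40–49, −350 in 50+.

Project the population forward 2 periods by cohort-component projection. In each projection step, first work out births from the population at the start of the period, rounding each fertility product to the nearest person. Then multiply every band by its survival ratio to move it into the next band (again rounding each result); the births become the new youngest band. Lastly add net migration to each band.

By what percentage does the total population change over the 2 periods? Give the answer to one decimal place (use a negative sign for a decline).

-18.7

[period 1]
Births: 13000 × 0.246 = 3198
10–19: 30000 × 0.965 = 28950
20–29: 39000 × 0.955 = 37245
30–39: 13000 × 0.941 = 12233
40–49: 23000 × 0.937 = 21551
50+: 41000 × 0.951 + 25000 × 0.605 = 38991 + 15125 = 54116
Net migration: 0–9 − 230 → 2968; 10–19 + 360 → 29310; 20–29 + 90 → 37335; 30–39 − 140 → 12093; 40–49 − 90 → 21461; 50+ − 350 → 53766
Giving 2968 / 29310 / 37335 / 12093 / 21461 / 53766.
[period 2]
Births: 37335 × 0.246 = 9184
10–19: 2968 × 0.965 = 2864
20–29: 29310 × 0.955 = 27991
30–39: 37335 × 0.941 = 35132
40–49: 12093 × 0.937 = 11331
50+: 21461 × 0.951 + 53766 × 0.605 = 20409 + 32528 = 52937
Net migration: 0–9 − 230 → 8954; 10–19 + 360 → 3224; 20–29 + 90 → 28081; 30–39 − 140 → 34992; 40–49 − 90 → 11241; 50+ − 350 → 52587
Giving 8954 / 3224 / 28081 / 34992 / 11241 / 52587.
Total: 171000 → 139079; change = -31921; percentage change = -18.7%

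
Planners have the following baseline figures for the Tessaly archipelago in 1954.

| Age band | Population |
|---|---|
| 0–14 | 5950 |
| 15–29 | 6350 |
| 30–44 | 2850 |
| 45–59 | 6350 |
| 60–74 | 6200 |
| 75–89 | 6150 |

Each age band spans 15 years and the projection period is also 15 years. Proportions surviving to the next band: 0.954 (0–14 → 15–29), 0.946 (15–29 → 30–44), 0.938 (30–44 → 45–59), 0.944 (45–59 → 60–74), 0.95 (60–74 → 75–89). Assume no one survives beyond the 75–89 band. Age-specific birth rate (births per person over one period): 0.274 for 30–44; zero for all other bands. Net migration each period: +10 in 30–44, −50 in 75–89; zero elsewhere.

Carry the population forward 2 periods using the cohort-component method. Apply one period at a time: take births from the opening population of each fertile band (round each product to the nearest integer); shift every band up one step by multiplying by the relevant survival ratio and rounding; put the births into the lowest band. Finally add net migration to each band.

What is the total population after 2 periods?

(Groups numbered youngest = 1 to oldest = 6.)
[period 1]
Births: 2850 × 0.274 = 781
Group 2: 5950 × 0.954 = 5676
Group 3: 6350 × 0.946 = 6007
Group 4: 2850 × 0.938 = 2673
Group 5: 6350 × 0.944 = 5994
Group 6: 6200 × 0.95 = 5890
Net migration: Group 3 + 10 → 6017; Group 6 − 50 → 5840
Giving 781 / 5676 / 6017 / 2673 / 5994 / 5840.
[period 2]
Births: 6017 × 0.274 = 1649
Group 2: 781 × 0.954 = 745
Group 3: 5676 × 0.946 = 5369
Group 4: 6017 × 0.938 = 5644
Group 5: 2673 × 0.944 = 2523
Group 6: 5994 × 0.95 = 5694
Net migration: Group 3 + 10 → 5379; Group 6 − 50 → 5644
Giving 1649 / 745 / 5379 / 5644 / 2523 / 5644.
Total after period 2: 1649 + 745 + 5379 + 5644 + 2523 + 5644 = 21584

21584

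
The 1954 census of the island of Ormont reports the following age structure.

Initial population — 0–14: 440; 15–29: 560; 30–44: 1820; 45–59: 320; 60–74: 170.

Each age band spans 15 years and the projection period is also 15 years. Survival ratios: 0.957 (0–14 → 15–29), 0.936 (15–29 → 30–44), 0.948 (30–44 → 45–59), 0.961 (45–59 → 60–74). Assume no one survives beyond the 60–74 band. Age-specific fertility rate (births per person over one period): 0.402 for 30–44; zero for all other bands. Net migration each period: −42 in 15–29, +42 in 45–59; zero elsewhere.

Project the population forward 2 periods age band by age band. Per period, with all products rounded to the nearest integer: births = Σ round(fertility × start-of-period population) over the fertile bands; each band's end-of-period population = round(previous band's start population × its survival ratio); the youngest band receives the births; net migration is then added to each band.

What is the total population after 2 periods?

3462

(Groups numbered youngest = 1 to oldest = 5.)
Period 1:
Births: 1820 * 0.402 = 732
Group 2: 440 * 0.957 = 421
Group 3: 560 * 0.936 = 524
Group 4: 1820 * 0.948 = 1725
Group 5: 320 * 0.961 = 308
Net migration: Group 2 − 42 → 379; Group 4 + 42 → 1767
End of period: [732, 379, 524, 1767, 308]
Period 2:
Births: 524 * 0.402 = 211
Group 2: 732 * 0.957 = 701
Group 3: 379 * 0.936 = 355
Group 4: 524 * 0.948 = 497
Group 5: 1767 * 0.961 = 1698
Net migration: Group 2 − 42 → 659; Group 4 + 42 → 539
End of period: [211, 659, 355, 539, 1698]
Total after period 2: 211 + 659 + 355 + 539 + 1698 = 3462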